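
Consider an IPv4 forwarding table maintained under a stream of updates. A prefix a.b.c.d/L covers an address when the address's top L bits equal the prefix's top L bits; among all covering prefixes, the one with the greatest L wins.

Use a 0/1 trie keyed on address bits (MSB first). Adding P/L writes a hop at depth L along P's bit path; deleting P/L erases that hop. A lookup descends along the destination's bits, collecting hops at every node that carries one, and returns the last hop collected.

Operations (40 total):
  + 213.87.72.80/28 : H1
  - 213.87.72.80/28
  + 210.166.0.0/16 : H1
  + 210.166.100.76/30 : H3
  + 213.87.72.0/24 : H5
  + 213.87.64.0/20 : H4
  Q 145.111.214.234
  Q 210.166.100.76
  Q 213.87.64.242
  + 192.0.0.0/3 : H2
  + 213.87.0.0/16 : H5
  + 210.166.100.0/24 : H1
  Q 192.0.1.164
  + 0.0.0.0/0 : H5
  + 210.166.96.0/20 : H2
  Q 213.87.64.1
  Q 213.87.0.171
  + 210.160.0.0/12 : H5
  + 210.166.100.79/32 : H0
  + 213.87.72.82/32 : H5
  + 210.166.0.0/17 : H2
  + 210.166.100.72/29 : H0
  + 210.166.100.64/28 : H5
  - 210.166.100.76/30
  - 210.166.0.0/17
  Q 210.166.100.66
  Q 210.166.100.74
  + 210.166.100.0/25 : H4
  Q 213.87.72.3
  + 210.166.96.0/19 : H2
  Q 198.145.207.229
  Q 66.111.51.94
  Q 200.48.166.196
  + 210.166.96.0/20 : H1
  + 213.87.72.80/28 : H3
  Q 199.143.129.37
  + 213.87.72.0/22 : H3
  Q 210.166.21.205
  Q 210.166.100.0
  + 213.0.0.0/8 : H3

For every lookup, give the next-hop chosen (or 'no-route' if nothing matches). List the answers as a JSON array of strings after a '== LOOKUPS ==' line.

Process each operation:
  add 213.87.72.80/28 -> H1 at depth 28
  del 213.87.72.80/28 (clear depth 28)
  add 210.166.0.0/16 -> H1 at depth 16
  add 210.166.100.76/30 -> H3 at depth 30
  add 213.87.72.0/24 -> H5 at depth 24
  add 213.87.64.0/20 -> H4 at depth 20
  ? 145.111.214.234  path d0:-→d1:-  best=no-route
  ? 210.166.100.76  path d0:-→d1:-→d2:-→d3:-→d4:-→d5:-→d6:-→d7:-→d8:-→d9:-→d10:-→d11:-→d12:-→d13:-→d14:-→d15:-→d16:H1→d17:-→d18:-→d19:-→d20:-→d21:-→d22:-→d23:-→d24:-→d25:-→d26:-→d27:-→d28:-→d29:-→d30:H3  best=H3
  ? 213.87.64.242  path d0:-→d1:-→d2:-→d3:-→d4:-→d5:-→d6:-→d7:-→d8:-→d9:-→d10:-→d11:-→d12:-→d13:-→d14:-→d15:-→d16:-→d17:-→d18:-→d19:-→d20:H4  best=H4
  add 192.0.0.0/3 -> H2 at depth 3
  add 213.87.0.0/16 -> H5 at depth 16
  add 210.166.100.0/24 -> H1 at depth 24
  ? 192.0.1.164  path d0:-→d1:-→d2:-→d3:H2  best=H2
  add 0.0.0.0/0 -> H5 at depth 0
  add 210.166.96.0/20 -> H2 at depth 20
  ? 213.87.64.1  path d0:H5→d1:-→d2:-→d3:H2→d4:-→d5:-→d6:-→d7:-→d8:-→d9:-→d10:-→d11:-→d12:-→d13:-→d14:-→d15:-→d16:H5→d17:-→d18:-→d19:-→d20:H4  best=H4
  ? 213.87.0.171  path d0:H5→d1:-→d2:-→d3:H2→d4:-→d5:-→d6:-→d7:-→d8:-→d9:-→d10:-→d11:-→d12:-→d13:-→d14:-→d15:-→d16:H5→d17:-  best=H5
  add 210.160.0.0/12 -> H5 at depth 12
  add 210.166.100.79/32 -> H0 at depth 32
  add 213.87.72.82/32 -> H5 at depth 32
  add 210.166.0.0/17 -> H2 at depth 17
  add 210.166.100.72/29 -> H0 at depth 29
  add 210.166.100.64/28 -> H5 at depth 28
  del 210.166.100.76/30 (clear depth 30)
  del 210.166.0.0/17 (clear depth 17)
  ? 210.166.100.66  path d0:H5→d1:-→d2:-→d3:H2→d4:-→d5:-→d6:-→d7:-→d8:-→d9:-→d10:-→d11:-→d12:H5→d13:-→d14:-→d15:-→d16:H1→d17:-→d18:-→d19:-→d20:H2→d21:-→d22:-→d23:-→d24:H1→d25:-→d26:-→d27:-→d28:H5  best=H5
  ? 210.166.100.74  path d0:H5→d1:-→d2:-→d3:H2→d4:-→d5:-→d6:-→d7:-→d8:-→d9:-→d10:-→d11:-→d12:H5→d13:-→d14:-→d15:-→d16:H1→d17:-→d18:-→d19:-→d20:H2→d21:-→d22:-→d23:-→d24:H1→d25:-→d26:-→d27:-→d28:H5→d29:H0  best=H0
  add 210.166.100.0/25 -> H4 at depth 25
  ? 213.87.72.3  path d0:H5→d1:-→d2:-→d3:H2→d4:-→d5:-→d6:-→d7:-→d8:-→d9:-→d10:-→d11:-→d12:-→d13:-→d14:-→d15:-→d16:H5→d17:-→d18:-→d19:-→d20:H4→d21:-→d22:-→d23:-→d24:H5→d25:-  best=H5
  add 210.166.96.0/19 -> H2 at depth 19
  ? 198.145.207.229  path d0:H5→d1:-→d2:-→d3:H2  best=H2
  ? 66.111.51.94  path d0:H5  best=H5
  ? 200.48.166.196  path d0:H5→d1:-→d2:-→d3:H2  best=H2
  add 210.166.96.0/20 -> H1 at depth 20
  add 213.87.72.80/28 -> H3 at depth 28
  ? 199.143.129.37  path d0:H5→d1:-→d2:-→d3:H2  best=H2
  add 213.87.72.0/22 -> H3 at depth 22
  ? 210.166.21.205  path d0:H5→d1:-→d2:-→d3:H2→d4:-→d5:-→d6:-→d7:-→d8:-→d9:-→d10:-→d11:-→d12:H5→d13:-→d14:-→d15:-→d16:H1→d17:-  best=H1
  ? 210.166.100.0  path d0:H5→d1:-→d2:-→d3:H2→d4:-→d5:-→d6:-→d7:-→d8:-→d9:-→d10:-→d11:-→d12:H5→d13:-→d14:-→d15:-→d16:H1→d17:-→d18:-→d19:H2→d20:H1→d21:-→d22:-→d23:-→d24:H1→d25:H4  best=H4
  add 213.0.0.0/8 -> H3 at depth 8

== LOOKUPS ==
["no-route","H3","H4","H2","H4","H5","H5","H0","H5","H2","H5","H2","H2","H1","H4"]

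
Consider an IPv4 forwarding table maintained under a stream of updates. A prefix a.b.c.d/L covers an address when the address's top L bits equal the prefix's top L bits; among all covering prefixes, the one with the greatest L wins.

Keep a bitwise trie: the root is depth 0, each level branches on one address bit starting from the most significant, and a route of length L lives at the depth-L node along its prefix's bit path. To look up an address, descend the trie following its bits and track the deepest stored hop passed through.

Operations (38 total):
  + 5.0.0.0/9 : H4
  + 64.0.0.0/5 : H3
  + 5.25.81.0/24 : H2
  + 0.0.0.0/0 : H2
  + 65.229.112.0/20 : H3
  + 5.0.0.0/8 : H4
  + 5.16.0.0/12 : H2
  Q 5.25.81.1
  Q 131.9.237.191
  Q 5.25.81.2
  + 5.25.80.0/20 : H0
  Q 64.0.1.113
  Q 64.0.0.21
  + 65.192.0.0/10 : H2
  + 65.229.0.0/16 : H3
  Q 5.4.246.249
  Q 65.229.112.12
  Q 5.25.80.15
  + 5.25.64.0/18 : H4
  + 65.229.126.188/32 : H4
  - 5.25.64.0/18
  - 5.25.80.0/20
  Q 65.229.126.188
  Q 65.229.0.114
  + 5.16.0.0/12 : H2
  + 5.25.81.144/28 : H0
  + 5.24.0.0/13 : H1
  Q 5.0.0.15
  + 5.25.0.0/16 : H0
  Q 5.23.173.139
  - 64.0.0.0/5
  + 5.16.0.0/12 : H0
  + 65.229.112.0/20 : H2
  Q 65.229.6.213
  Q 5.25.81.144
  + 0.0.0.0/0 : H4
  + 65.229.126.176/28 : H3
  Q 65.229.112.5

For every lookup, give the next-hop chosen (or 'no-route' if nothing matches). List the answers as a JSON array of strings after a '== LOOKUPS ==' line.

Process each operation:
  + 5.0.0.0/9 (H4) depth=9
  + 64.0.0.0/5 (H3) depth=5
  + 5.25.81.0/24 (H2) depth=24
  + 0.0.0.0/0 (H2) depth=0
  + 65.229.112.0/20 (H3) depth=20
  + 5.0.0.0/8 (H4) depth=8
  + 5.16.0.0/12 (H2) depth=12
  Q 5.25.81.1: descend 000001010001100101010001 ; hops seen [H2,H4,H4,H2,H2] ; pick H2
  Q 131.9.237.191: descend ε ; hops seen [H2] ; pick H2
  Q 5.25.81.2: descend 000001010001100101010001 ; hops seen [H2,H4,H4,H2,H2] ; pick H2
  + 5.25.80.0/20 (H0) depth=20
  Q 64.0.1.113: descend 0100000 ; hops seen [H2,H3] ; pick H3
  Q 64.0.0.21: descend 0100000 ; hops seen [H2,H3] ; pick H3
  + 65.192.0.0/10 (H2) depth=10
  + 65.229.0.0/16 (H3) depth=16
  Q 5.4.246.249: descend 00000101000 ; hops seen [H2,H4,H4] ; pick H4
  Q 65.229.112.12: descend 01000001111001010111 ; hops seen [H2,H3,H2,H3,H3] ; pick H3
  Q 5.25.80.15: descend 00000101000110010101000 ; hops seen [H2,H4,H4,H2,H0] ; pick H0
  + 5.25.64.0/18 (H4) depth=18
  + 65.229.126.188/32 (H4) depth=32
  - 5.25.64.0/18 clear@18
  - 5.25.80.0/20 clear@20
  Q 65.229.126.188: descend 01000001111001010111111010111100 ; hops seen [H2,H3,H2,H3,H3,H4] ; pick H4
  Q 65.229.0.114: descend 01000001111001010 ; hops seen [H2,H3,H2,H3] ; pick H3
  + 5.16.0.0/12 (H2) depth=12
  + 5.25.81.144/28 (H0) depth=28
  + 5.24.0.0/13 (H1) depth=13
  Q 5.0.0.15: descend 00000101000 ; hops seen [H2,H4,H4] ; pick H4
  + 5.25.0.0/16 (H0) depth=16
  Q 5.23.173.139: descend 000001010001 ; hops seen [H2,H4,H4,H2] ; pick H2
  - 64.0.0.0/5 clear@5
  + 5.16.0.0/12 (H0) depth=12
  + 65.229.112.0/20 (H2) depth=20
  Q 65.229.6.213: descend 01000001111001010 ; hops seen [H2,H2,H3] ; pick H3
  Q 5.25.81.144: descend 0000010100011001010100011001 ; hops seen [H2,H4,H4,H0,H1,H0,H2,H0] ; pick H0
  + 0.0.0.0/0 (H4) depth=0
  + 65.229.126.176/28 (H3) depth=28
  Q 65.229.112.5: descend 01000001111001010111 ; hops seen [H4,H2,H3,H2] ; pick H2

== LOOKUPS ==
["H2","H2","H2","H3","H3","H4","H3","H0","H4","H3","H4","H2","H3","H0","H2"]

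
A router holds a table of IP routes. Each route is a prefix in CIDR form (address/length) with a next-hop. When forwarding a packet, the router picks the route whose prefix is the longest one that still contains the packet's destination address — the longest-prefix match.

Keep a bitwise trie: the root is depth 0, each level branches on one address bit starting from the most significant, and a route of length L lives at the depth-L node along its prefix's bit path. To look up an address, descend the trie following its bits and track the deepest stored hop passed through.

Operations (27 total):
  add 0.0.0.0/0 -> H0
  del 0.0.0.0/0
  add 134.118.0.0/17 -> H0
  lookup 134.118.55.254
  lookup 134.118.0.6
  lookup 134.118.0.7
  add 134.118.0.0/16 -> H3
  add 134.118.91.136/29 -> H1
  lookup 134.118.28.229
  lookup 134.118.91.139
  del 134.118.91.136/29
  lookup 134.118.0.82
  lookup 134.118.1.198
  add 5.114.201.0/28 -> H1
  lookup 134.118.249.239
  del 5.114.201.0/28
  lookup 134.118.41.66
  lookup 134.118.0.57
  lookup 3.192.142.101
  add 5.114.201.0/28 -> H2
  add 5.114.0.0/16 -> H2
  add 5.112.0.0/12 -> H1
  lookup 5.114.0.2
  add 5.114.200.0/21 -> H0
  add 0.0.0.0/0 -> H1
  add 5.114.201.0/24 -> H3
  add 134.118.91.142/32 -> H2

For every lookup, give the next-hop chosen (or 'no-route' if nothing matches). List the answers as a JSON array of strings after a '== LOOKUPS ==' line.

Apply in order:
  + 0.0.0.0/0 (H0) depth=0
  del 0.0.0.0/0 (clear depth 0)
  + 134.118.0.0/17 (H0) depth=17
  ? 134.118.55.254  path d0:-→d1:-→d2:-→d3:-→d4:-→d5:-→d6:-→d7:-→d8:-→d9:-→d10:-→d11:-→d12:-→d13:-→d14:-→d15:-→d16:-→d17:H0  best=H0
  ? 134.118.0.6  path d0:-→d1:-→d2:-→d3:-→d4:-→d5:-→d6:-→d7:-→d8:-→d9:-→d10:-→d11:-→d12:-→d13:-→d14:-→d15:-→d16:-→d17:H0  best=H0
  ? 134.118.0.7  path d0:-→d1:-→d2:-→d3:-→d4:-→d5:-→d6:-→d7:-→d8:-→d9:-→d10:-→d11:-→d12:-→d13:-→d14:-→d15:-→d16:-→d17:H0  best=H0
  + 134.118.0.0/16 (H3) depth=16
  + 134.118.91.136/29 (H1) depth=29
  ? 134.118.28.229  path d0:-→d1:-→d2:-→d3:-→d4:-→d5:-→d6:-→d7:-→d8:-→d9:-→d10:-→d11:-→d12:-→d13:-→d14:-→d15:-→d16:H3→d17:H0  best=H0
  ? 134.118.91.139  path d0:-→d1:-→d2:-→d3:-→d4:-→d5:-→d6:-→d7:-→d8:-→d9:-→d10:-→d11:-→d12:-→d13:-→d14:-→d15:-→d16:H3→d17:H0→d18:-→d19:-→d20:-→d21:-→d22:-→d23:-→d24:-→d25:-→d26:-→d27:-→d28:-→d29:H1  best=H1
  del 134.118.91.136/29 (clear depth 29)
  ? 134.118.0.82  path d0:-→d1:-→d2:-→d3:-→d4:-→d5:-→d6:-→d7:-→d8:-→d9:-→d10:-→d11:-→d12:-→d13:-→d14:-→d15:-→d16:H3→d17:H0  best=H0
  ? 134.118.1.198  path d0:-→d1:-→d2:-→d3:-→d4:-→d5:-→d6:-→d7:-→d8:-→d9:-→d10:-→d11:-→d12:-→d13:-→d14:-→d15:-→d16:H3→d17:H0  best=H0
  + 5.114.201.0/28 (H1) depth=28
  ? 134.118.249.239  path d0:-→d1:-→d2:-→d3:-→d4:-→d5:-→d6:-→d7:-→d8:-→d9:-→d10:-→d11:-→d12:-→d13:-→d14:-→d15:-→d16:H3  best=H3
  del 5.114.201.0/28 (clear depth 28)
  ? 134.118.41.66  path d0:-→d1:-→d2:-→d3:-→d4:-→d5:-→d6:-→d7:-→d8:-→d9:-→d10:-→d11:-→d12:-→d13:-→d14:-→d15:-→d16:H3→d17:H0  best=H0
  ? 134.118.0.57  path d0:-→d1:-→d2:-→d3:-→d4:-→d5:-→d6:-→d7:-→d8:-→d9:-→d10:-→d11:-→d12:-→d13:-→d14:-→d15:-→d16:H3→d17:H0  best=H0
  ? 3.192.142.101  path d0:-→d1:-→d2:-→d3:-→d4:-→d5:-  best=no-route
  + 5.114.201.0/28 (H2) depth=28
  + 5.114.0.0/16 (H2) depth=16
  + 5.112.0.0/12 (H1) depth=12
  ? 5.114.0.2  path d0:-→d1:-→d2:-→d3:-→d4:-→d5:-→d6:-→d7:-→d8:-→d9:-→d10:-→d11:-→d12:H1→d13:-→d14:-→d15:-→d16:H2  best=H2
  + 5.114.200.0/21 (H0) depth=21
  + 0.0.0.0/0 (H1) depth=0
  + 5.114.201.0/24 (H3) depth=24
  + 134.118.91.142/32 (H2) depth=32

== LOOKUPS ==
["H0","H0","H0","H0","H1","H0","H0","H3","H0","H0","no-route","H2"]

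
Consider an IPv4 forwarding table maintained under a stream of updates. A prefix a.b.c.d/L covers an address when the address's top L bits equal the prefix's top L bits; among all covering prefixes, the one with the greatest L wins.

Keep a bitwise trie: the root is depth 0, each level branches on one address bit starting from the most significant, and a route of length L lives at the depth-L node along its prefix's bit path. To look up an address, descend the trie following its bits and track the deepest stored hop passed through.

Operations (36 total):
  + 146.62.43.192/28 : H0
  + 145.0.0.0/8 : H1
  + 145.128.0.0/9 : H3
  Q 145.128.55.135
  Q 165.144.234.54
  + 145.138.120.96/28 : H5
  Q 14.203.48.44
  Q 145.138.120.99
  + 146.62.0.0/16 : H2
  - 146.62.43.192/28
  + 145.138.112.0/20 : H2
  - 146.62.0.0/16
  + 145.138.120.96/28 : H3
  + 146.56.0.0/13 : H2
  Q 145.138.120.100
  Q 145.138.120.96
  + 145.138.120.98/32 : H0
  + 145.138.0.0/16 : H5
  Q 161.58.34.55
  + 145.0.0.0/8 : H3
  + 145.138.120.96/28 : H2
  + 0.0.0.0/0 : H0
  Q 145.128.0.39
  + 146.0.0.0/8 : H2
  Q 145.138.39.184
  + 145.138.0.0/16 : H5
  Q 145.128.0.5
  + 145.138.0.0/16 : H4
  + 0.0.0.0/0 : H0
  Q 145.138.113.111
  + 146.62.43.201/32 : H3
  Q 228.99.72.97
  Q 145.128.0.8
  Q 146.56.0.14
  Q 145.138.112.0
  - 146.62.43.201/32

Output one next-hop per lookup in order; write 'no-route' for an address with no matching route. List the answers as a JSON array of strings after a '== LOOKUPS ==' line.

Process each operation:
  + 146.62.43.192/28 (H0) depth=28
  + 145.0.0.0/8 (H1) depth=8
  + 145.128.0.0/9 (H3) depth=9
  Q 145.128.55.135: descend 100100011 ; hops seen [H1,H3] ; pick H3
  Q 165.144.234.54: descend 10 ; hops seen [∅] ; pick no-route
  + 145.138.120.96/28 (H5) depth=28
  Q 14.203.48.44: descend ε ; hops seen [∅] ; pick no-route
  Q 145.138.120.99: descend 1001000110001010011110000110 ; hops seen [H1,H3,H5] ; pick H5
  + 146.62.0.0/16 (H2) depth=16
  - 146.62.43.192/28 clear@28
  + 145.138.112.0/20 (H2) depth=20
  - 146.62.0.0/16 clear@16
  + 145.138.120.96/28 (H3) depth=28
  + 146.56.0.0/13 (H2) depth=13
  Q 145.138.120.100: descend 1001000110001010011110000110 ; hops seen [H1,H3,H2,H3] ; pick H3
  Q 145.138.120.96: descend 1001000110001010011110000110 ; hops seen [H1,H3,H2,H3] ; pick H3
  + 145.138.120.98/32 (H0) depth=32
  + 145.138.0.0/16 (H5) depth=16
  Q 161.58.34.55: descend 10 ; hops seen [∅] ; pick no-route
  + 145.0.0.0/8 (H3) depth=8
  + 145.138.120.96/28 (H2) depth=28
  + 0.0.0.0/0 (H0) depth=0
  Q 145.128.0.39: descend 100100011000 ; hops seen [H0,H3,H3] ; pick H3
  + 146.0.0.0/8 (H2) depth=8
  Q 145.138.39.184: descend 10010001100010100 ; hops seen [H0,H3,H3,H5] ; pick H5
  + 145.138.0.0/16 (H5) depth=16
  Q 145.128.0.5: descend 100100011000 ; hops seen [H0,H3,H3] ; pick H3
  + 145.138.0.0/16 (H4) depth=16
  + 0.0.0.0/0 (H0) depth=0
  Q 145.138.113.111: descend 10010001100010100111 ; hops seen [H0,H3,H3,H4,H2] ; pick H2
  + 146.62.43.201/32 (H3) depth=32
  Q 228.99.72.97: descend 1 ; hops seen [H0] ; pick H0
  Q 145.128.0.8: descend 100100011000 ; hops seen [H0,H3,H3] ; pick H3
  Q 146.56.0.14: descend 1001001000111 ; hops seen [H0,H2,H2] ; pick H2
  Q 145.138.112.0: descend 10010001100010100111 ; hops seen [H0,H3,H3,H4,H2] ; pick H2
  - 146.62.43.201/32 clear@32

== LOOKUPS ==
["H3","no-route","no-route","H5","H3","H3","no-route","H3","H5","H3","H2","H0","H3","H2","H2"]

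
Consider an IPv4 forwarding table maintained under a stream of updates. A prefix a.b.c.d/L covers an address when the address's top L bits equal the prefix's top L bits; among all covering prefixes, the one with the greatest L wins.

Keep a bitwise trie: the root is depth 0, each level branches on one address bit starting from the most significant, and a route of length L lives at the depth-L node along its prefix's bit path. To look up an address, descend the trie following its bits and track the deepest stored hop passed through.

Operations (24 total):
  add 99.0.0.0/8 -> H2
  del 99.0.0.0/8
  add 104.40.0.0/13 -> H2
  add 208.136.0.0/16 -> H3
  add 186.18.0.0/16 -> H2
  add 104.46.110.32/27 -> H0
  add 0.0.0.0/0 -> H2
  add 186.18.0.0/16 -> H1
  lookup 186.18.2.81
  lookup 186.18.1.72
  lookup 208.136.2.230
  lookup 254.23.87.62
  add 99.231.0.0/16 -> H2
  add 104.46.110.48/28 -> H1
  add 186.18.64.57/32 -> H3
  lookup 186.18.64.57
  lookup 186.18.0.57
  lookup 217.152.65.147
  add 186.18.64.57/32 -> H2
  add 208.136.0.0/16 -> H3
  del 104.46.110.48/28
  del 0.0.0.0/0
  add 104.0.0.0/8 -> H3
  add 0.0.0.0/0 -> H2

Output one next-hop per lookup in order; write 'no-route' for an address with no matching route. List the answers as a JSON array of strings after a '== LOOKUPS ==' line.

Process each operation:
  + 99.0.0.0/8 (H2) depth=8
  del 99.0.0.0/8 (clear depth 8)
  + 104.40.0.0/13 (H2) depth=13
  + 208.136.0.0/16 (H3) depth=16
  + 186.18.0.0/16 (H2) depth=16
  + 104.46.110.32/27 (H0) depth=27
  + 0.0.0.0/0 (H2) depth=0
  + 186.18.0.0/16 (H1) depth=16
  Q 186.18.2.81: descend 1011101000010010 ; hops seen [H2,H1] ; pick H1
  Q 186.18.1.72: descend 1011101000010010 ; hops seen [H2,H1] ; pick H1
  Q 208.136.2.230: descend 1101000010001000 ; hops seen [H2,H3] ; pick H3
  Q 254.23.87.62: descend 11 ; hops seen [H2] ; pick H2
  + 99.231.0.0/16 (H2) depth=16
  + 104.46.110.48/28 (H1) depth=28
  + 186.18.64.57/32 (H3) depth=32
  Q 186.18.64.57: descend 10111010000100100100000000111001 ; hops seen [H2,H1,H3] ; pick H3
  Q 186.18.0.57: descend 10111010000100100 ; hops seen [H2,H1] ; pick H1
  Q 217.152.65.147: descend 1101 ; hops seen [H2] ; pick H2
  + 186.18.64.57/32 (H2) depth=32
  + 208.136.0.0/16 (H3) depth=16
  del 104.46.110.48/28 (clear depth 28)
  del 0.0.0.0/0 (clear depth 0)
  + 104.0.0.0/8 (H3) depth=8
  + 0.0.0.0/0 (H2) depth=0

== LOOKUPS ==
["H1","H1","H3","H2","H3","H1","H2"]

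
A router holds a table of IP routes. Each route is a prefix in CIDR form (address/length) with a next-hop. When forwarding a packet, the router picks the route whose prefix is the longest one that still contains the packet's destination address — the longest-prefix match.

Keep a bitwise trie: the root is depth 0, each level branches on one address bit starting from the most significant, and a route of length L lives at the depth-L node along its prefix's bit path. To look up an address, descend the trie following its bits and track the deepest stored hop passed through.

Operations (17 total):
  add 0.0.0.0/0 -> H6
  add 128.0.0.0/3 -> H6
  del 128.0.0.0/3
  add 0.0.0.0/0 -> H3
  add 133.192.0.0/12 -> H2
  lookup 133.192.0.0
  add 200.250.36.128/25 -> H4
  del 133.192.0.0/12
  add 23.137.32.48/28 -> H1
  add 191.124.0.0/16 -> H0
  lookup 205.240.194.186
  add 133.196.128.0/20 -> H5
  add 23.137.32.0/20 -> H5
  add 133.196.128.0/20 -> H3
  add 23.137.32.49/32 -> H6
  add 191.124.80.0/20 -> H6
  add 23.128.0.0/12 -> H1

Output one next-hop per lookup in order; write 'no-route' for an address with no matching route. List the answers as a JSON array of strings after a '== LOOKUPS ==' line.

Process each operation:
  + 0.0.0.0/0 (H6) depth=0
  + 128.0.0.0/3 (H6) depth=3
  del 128.0.0.0/3 (clear depth 3)
  + 0.0.0.0/0 (H3) depth=0
  + 133.192.0.0/12 (H2) depth=12
  Q 133.192.0.0: descend 100001011100 ; hops seen [H3,H2] ; pick H2
  + 200.250.36.128/25 (H4) depth=25
  del 133.192.0.0/12 (clear depth 12)
  + 23.137.32.48/28 (H1) depth=28
  + 191.124.0.0/16 (H0) depth=16
  Q 205.240.194.186: descend 11001 ; hops seen [H3] ; pick H3
  + 133.196.128.0/20 (H5) depth=20
  + 23.137.32.0/20 (H5) depth=20
  + 133.196.128.0/20 (H3) depth=20
  + 23.137.32.49/32 (H6) depth=32
  + 191.124.80.0/20 (H6) depth=20
  + 23.128.0.0/12 (H1) depth=12

== LOOKUPS ==
["H2","H3"]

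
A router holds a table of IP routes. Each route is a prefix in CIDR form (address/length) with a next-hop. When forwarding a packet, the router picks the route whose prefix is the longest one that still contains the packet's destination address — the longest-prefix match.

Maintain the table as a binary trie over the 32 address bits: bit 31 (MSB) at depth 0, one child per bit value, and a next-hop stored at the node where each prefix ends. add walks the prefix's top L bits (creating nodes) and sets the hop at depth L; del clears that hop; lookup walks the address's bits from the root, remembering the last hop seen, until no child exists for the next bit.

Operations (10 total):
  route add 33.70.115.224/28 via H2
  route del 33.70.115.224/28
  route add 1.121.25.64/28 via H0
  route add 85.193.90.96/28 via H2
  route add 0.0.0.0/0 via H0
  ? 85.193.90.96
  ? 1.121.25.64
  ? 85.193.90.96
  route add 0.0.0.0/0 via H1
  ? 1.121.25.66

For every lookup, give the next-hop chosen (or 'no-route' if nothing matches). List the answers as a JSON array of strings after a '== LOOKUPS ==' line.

Process each operation:
  + 33.70.115.224/28 (H2) depth=28
  - 33.70.115.224/28 clear@28
  + 1.121.25.64/28 (H0) depth=28
  + 85.193.90.96/28 (H2) depth=28
  + 0.0.0.0/0 (H0) depth=0
  Q 85.193.90.96: descend 0101010111000001010110100110 ; hops seen [H0,H2] ; pick H2
  Q 1.121.25.64: descend 0000000101111001000110010100 ; hops seen [H0,H0] ; pick H0
  Q 85.193.90.96: descend 0101010111000001010110100110 ; hops seen [H0,H2] ; pick H2
  + 0.0.0.0/0 (H1) depth=0
  Q 1.121.25.66: descend 0000000101111001000110010100 ; hops seen [H1,H0] ; pick H0

== LOOKUPS ==
["H2","H0","H2","H0"]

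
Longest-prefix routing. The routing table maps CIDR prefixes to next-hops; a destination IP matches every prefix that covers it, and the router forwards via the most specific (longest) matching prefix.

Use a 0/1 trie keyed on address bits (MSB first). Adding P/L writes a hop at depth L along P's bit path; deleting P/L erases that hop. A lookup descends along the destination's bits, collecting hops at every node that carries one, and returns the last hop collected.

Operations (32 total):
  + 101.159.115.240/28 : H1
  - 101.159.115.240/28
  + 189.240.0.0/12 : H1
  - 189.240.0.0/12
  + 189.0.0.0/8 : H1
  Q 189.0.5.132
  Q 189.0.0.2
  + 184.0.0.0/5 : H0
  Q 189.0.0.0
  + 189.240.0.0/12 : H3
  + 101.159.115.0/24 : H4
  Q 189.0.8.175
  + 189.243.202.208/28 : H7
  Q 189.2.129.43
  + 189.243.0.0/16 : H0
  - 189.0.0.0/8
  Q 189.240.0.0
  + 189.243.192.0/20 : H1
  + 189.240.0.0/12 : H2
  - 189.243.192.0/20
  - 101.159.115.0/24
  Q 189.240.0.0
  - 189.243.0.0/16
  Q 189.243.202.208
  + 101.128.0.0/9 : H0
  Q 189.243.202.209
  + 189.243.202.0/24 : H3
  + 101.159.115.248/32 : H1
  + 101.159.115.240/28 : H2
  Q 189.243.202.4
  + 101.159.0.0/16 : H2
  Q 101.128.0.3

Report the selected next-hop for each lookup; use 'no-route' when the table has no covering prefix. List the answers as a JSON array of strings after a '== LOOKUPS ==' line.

Apply in order:
  add 101.159.115.240/28 -> H1 at depth 28
  - 101.159.115.240/28 clear@28
  add 189.240.0.0/12 -> H1 at depth 12
  - 189.240.0.0/12 clear@12
  add 189.0.0.0/8 -> H1 at depth 8
  ? 189.0.5.132  path d0:-→d1:-→d2:-→d3:-→d4:-→d5:-→d6:-→d7:-→d8:H1  best=H1
  ? 189.0.0.2  path d0:-→d1:-→d2:-→d3:-→d4:-→d5:-→d6:-→d7:-→d8:H1  best=H1
  add 184.0.0.0/5 -> H0 at depth 5
  ? 189.0.0.0  path d0:-→d1:-→d2:-→d3:-→d4:-→d5:H0→d6:-→d7:-→d8:H1  best=H1
  add 189.240.0.0/12 -> H3 at depth 12
  add 101.159.115.0/24 -> H4 at depth 24
  ? 189.0.8.175  path d0:-→d1:-→d2:-→d3:-→d4:-→d5:H0→d6:-→d7:-→d8:H1  best=H1
  add 189.243.202.208/28 -> H7 at depth 28
  ? 189.2.129.43  path d0:-→d1:-→d2:-→d3:-→d4:-→d5:H0→d6:-→d7:-→d8:H1  best=H1
  add 189.243.0.0/16 -> H0 at depth 16
  - 189.0.0.0/8 clear@8
  ? 189.240.0.0  path d0:-→d1:-→d2:-→d3:-→d4:-→d5:H0→d6:-→d7:-→d8:-→d9:-→d10:-→d11:-→d12:H3→d13:-→d14:-  best=H3
  add 189.243.192.0/20 -> H1 at depth 20
  add 189.240.0.0/12 -> H2 at depth 12
  - 189.243.192.0/20 clear@20
  - 101.159.115.0/24 clear@24
  ? 189.240.0.0  path d0:-→d1:-→d2:-→d3:-→d4:-→d5:H0→d6:-→d7:-→d8:-→d9:-→d10:-→d11:-→d12:H2→d13:-→d14:-  best=H2
  - 189.243.0.0/16 clear@16
  ? 189.243.202.208  path d0:-→d1:-→d2:-→d3:-→d4:-→d5:H0→d6:-→d7:-→d8:-→d9:-→d10:-→d11:-→d12:H2→d13:-→d14:-→d15:-→d16:-→d17:-→d18:-→d19:-→d20:-→d21:-→d22:-→d23:-→d24:-→d25:-→d26:-→d27:-→d28:H7  best=H7
  add 101.128.0.0/9 -> H0 at depth 9
  ? 189.243.202.209  path d0:-→d1:-→d2:-→d3:-→d4:-→d5:H0→d6:-→d7:-→d8:-→d9:-→d10:-→d11:-→d12:H2→d13:-→d14:-→d15:-→d16:-→d17:-→d18:-→d19:-→d20:-→d21:-→d22:-→d23:-→d24:-→d25:-→d26:-→d27:-→d28:H7  best=H7
  add 189.243.202.0/24 -> H3 at depth 24
  add 101.159.115.248/32 -> H1 at depth 32
  add 101.159.115.240/28 -> H2 at depth 28
  ? 189.243.202.4  path d0:-→d1:-→d2:-→d3:-→d4:-→d5:H0→d6:-→d7:-→d8:-→d9:-→d10:-→d11:-→d12:H2→d13:-→d14:-→d15:-→d16:-→d17:-→d18:-→d19:-→d20:-→d21:-→d22:-→d23:-→d24:H3  best=H3
  add 101.159.0.0/16 -> H2 at depth 16
  ? 101.128.0.3  path d0:-→d1:-→d2:-→d3:-→d4:-→d5:-→d6:-→d7:-→d8:-→d9:H0→d10:-→d11:-  best=H0

== LOOKUPS ==
["H1","H1","H1","H1","H1","H3","H2","H7","H7","H3","H0"]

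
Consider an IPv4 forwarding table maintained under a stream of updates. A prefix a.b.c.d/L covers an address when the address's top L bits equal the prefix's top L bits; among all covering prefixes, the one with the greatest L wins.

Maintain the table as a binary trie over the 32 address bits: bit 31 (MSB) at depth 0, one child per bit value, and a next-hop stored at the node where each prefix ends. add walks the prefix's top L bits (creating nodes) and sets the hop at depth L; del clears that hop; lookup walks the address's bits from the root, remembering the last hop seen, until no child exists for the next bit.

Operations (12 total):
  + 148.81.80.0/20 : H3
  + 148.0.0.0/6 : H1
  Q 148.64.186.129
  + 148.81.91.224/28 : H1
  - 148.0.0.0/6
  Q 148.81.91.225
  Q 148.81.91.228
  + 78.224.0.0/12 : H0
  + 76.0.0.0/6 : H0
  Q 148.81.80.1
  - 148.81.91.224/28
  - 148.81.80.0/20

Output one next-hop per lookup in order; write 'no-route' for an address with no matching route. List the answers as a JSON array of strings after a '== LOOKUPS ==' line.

Process each operation:
  + 148.81.80.0/20 (H3) depth=20
  + 148.0.0.0/6 (H1) depth=6
  lookup 148.64.186.129: bits 10010100010 walk d0:-→d1:-→d2:-→d3:-→d4:-→d5:-→d6:H1→d7:-→d8:-→d9:-→d10:-→d11:- -> H1
  + 148.81.91.224/28 (H1) depth=28
  - 148.0.0.0/6 clear@6
  lookup 148.81.91.225: bits 1001010001010001010110111110 walk d0:-→d1:-→d2:-→d3:-→d4:-→d5:-→d6:-→d7:-→d8:-→d9:-→d10:-→d11:-→d12:-→d13:-→d14:-→d15:-→d16:-→d17:-→d18:-→d19:-→d20:H3→d21:-→d22:-→d23:-→d24:-→d25:-→d26:-→d27:-→d28:H1 -> H1
  lookup 148.81.91.228: bits 1001010001010001010110111110 walk d0:-→d1:-→d2:-→d3:-→d4:-→d5:-→d6:-→d7:-→d8:-→d9:-→d10:-→d11:-→d12:-→d13:-→d14:-→d15:-→d16:-→d17:-→d18:-→d19:-→d20:H3→d21:-→d22:-→d23:-→d24:-→d25:-→d26:-→d27:-→d28:H1 -> H1
  + 78.224.0.0/12 (H0) depth=12
  + 76.0.0.0/6 (H0) depth=6
  lookup 148.81.80.1: bits 10010100010100010101 walk d0:-→d1:-→d2:-→d3:-→d4:-→d5:-→d6:-→d7:-→d8:-→d9:-→d10:-→d11:-→d12:-→d13:-→d14:-→d15:-→d16:-→d17:-→d18:-→d19:-→d20:H3 -> H3
  - 148.81.91.224/28 clear@28
  - 148.81.80.0/20 clear@20

== LOOKUPS ==
["H1","H1","H1","H3"]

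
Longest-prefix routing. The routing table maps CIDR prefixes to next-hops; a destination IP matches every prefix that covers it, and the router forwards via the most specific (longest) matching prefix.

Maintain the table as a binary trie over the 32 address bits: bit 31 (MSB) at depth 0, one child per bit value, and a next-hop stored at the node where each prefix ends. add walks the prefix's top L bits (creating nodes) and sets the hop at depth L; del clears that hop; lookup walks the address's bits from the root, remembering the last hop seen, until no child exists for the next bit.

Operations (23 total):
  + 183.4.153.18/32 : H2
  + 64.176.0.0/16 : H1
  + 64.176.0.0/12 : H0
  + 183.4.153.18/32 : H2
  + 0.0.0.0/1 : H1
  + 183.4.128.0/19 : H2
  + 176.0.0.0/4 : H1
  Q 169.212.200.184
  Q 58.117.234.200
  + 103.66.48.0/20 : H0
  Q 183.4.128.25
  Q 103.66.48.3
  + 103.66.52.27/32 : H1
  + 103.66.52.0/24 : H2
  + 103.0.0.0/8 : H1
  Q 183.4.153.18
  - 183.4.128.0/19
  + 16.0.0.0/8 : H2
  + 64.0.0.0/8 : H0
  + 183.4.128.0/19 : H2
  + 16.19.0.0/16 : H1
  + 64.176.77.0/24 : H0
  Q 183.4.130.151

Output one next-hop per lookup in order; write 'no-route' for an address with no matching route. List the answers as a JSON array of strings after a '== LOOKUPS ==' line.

Apply in order:
  + 183.4.153.18/32 (H2) depth=32
  + 64.176.0.0/16 (H1) depth=16
  + 64.176.0.0/12 (H0) depth=12
  + 183.4.153.18/32 (H2) depth=32
  + 0.0.0.0/1 (H1) depth=1
  + 183.4.128.0/19 (H2) depth=19
  + 176.0.0.0/4 (H1) depth=4
  ? 169.212.200.184  path d0:-→d1:-→d2:-→d3:-  best=no-route
  ? 58.117.234.200  path d0:-→d1:H1  best=H1
  + 103.66.48.0/20 (H0) depth=20
  ? 183.4.128.25  path d0:-→d1:-→d2:-→d3:-→d4:H1→d5:-→d6:-→d7:-→d8:-→d9:-→d10:-→d11:-→d12:-→d13:-→d14:-→d15:-→d16:-→d17:-→d18:-→d19:H2  best=H2
  ? 103.66.48.3  path d0:-→d1:H1→d2:-→d3:-→d4:-→d5:-→d6:-→d7:-→d8:-→d9:-→d10:-→d11:-→d12:-→d13:-→d14:-→d15:-→d16:-→d17:-→d18:-→d19:-→d20:H0  best=H0
  + 103.66.52.27/32 (H1) depth=32
  + 103.66.52.0/24 (H2) depth=24
  + 103.0.0.0/8 (H1) depth=8
  ? 183.4.153.18  path d0:-→d1:-→d2:-→d3:-→d4:H1→d5:-→d6:-→d7:-→d8:-→d9:-→d10:-→d11:-→d12:-→d13:-→d14:-→d15:-→d16:-→d17:-→d18:-→d19:H2→d20:-→d21:-→d22:-→d23:-→d24:-→d25:-→d26:-→d27:-→d28:-→d29:-→d30:-→d31:-→d32:H2  best=H2
  del 183.4.128.0/19 (clear depth 19)
  + 16.0.0.0/8 (H2) depth=8
  + 64.0.0.0/8 (H0) depth=8
  + 183.4.128.0/19 (H2) depth=19
  + 16.19.0.0/16 (H1) depth=16
  + 64.176.77.0/24 (H0) depth=24
  ? 183.4.130.151  path d0:-→d1:-→d2:-→d3:-→d4:H1→d5:-→d6:-→d7:-→d8:-→d9:-→d10:-→d11:-→d12:-→d13:-→d14:-→d15:-→d16:-→d17:-→d18:-→d19:H2  best=H2

== LOOKUPS ==
["no-route","H1","H2","H0","H2","H2"]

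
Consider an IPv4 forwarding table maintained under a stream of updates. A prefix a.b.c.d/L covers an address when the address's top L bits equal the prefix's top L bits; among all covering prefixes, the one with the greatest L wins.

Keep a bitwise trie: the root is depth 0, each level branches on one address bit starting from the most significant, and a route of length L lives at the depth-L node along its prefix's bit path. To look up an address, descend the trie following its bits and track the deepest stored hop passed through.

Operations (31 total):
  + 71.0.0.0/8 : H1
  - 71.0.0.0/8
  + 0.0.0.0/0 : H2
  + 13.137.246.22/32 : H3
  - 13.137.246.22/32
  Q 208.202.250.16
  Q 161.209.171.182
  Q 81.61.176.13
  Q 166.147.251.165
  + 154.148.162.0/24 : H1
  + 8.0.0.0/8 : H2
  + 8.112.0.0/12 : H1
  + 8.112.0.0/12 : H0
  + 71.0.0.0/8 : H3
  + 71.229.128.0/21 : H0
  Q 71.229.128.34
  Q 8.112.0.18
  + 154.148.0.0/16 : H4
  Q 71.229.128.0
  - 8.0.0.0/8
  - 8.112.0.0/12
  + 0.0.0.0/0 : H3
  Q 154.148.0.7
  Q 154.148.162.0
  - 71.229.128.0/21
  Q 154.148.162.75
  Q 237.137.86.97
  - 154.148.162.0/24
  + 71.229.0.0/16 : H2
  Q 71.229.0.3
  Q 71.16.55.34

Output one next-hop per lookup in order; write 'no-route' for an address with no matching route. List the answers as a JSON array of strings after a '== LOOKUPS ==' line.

Process each operation:
  + 71.0.0.0/8 (H1) depth=8
  del 71.0.0.0/8 (clear depth 8)
  + 0.0.0.0/0 (H2) depth=0
  + 13.137.246.22/32 (H3) depth=32
  del 13.137.246.22/32 (clear depth 32)
  Q 208.202.250.16: descend ε ; hops seen [H2] ; pick H2
  Q 161.209.171.182: descend ε ; hops seen [H2] ; pick H2
  Q 81.61.176.13: descend 010 ; hops seen [H2] ; pick H2
  Q 166.147.251.165: descend ε ; hops seen [H2] ; pick H2
  + 154.148.162.0/24 (H1) depth=24
  + 8.0.0.0/8 (H2) depth=8
  + 8.112.0.0/12 (H1) depth=12
  + 8.112.0.0/12 (H0) depth=12
  + 71.0.0.0/8 (H3) depth=8
  + 71.229.128.0/21 (H0) depth=21
  Q 71.229.128.34: descend 010001111110010110000 ; hops seen [H2,H3,H0] ; pick H0
  Q 8.112.0.18: descend 000010000111 ; hops seen [H2,H2,H0] ; pick H0
  + 154.148.0.0/16 (H4) depth=16
  Q 71.229.128.0: descend 010001111110010110000 ; hops seen [H2,H3,H0] ; pick H0
  del 8.0.0.0/8 (clear depth 8)
  del 8.112.0.0/12 (clear depth 12)
  + 0.0.0.0/0 (H3) depth=0
  Q 154.148.0.7: descend 1001101010010100 ; hops seen [H3,H4] ; pick H4
  Q 154.148.162.0: descend 100110101001010010100010 ; hops seen [H3,H4,H1] ; pick H1
  del 71.229.128.0/21 (clear depth 21)
  Q 154.148.162.75: descend 100110101001010010100010 ; hops seen [H3,H4,H1] ; pick H1
  Q 237.137.86.97: descend 1 ; hops seen [H3] ; pick H3
  del 154.148.162.0/24 (clear depth 24)
  + 71.229.0.0/16 (H2) depth=16
  Q 71.229.0.3: descend 0100011111100101 ; hops seen [H3,H3,H2] ; pick H2
  Q 71.16.55.34: descend 01000111 ; hops seen [H3,H3] ; pick H3

== LOOKUPS ==
["H2","H2","H2","H2","H0","H0","H0","H4","H1","H1","H3","H2","H3"]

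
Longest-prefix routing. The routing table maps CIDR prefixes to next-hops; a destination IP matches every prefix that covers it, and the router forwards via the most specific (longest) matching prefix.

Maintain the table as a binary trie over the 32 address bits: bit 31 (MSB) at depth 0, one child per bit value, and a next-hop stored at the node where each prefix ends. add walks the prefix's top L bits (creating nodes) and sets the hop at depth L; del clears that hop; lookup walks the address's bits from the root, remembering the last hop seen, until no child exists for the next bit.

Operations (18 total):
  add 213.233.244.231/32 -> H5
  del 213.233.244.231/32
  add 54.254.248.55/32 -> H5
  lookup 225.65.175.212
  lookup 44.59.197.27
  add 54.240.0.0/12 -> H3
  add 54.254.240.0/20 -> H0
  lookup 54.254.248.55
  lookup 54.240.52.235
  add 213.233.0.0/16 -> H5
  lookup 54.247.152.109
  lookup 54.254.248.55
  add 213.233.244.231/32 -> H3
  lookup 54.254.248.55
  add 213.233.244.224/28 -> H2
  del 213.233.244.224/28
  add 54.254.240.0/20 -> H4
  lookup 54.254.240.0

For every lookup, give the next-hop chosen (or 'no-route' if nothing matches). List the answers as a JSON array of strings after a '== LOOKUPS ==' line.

Apply in order:
  + 213.233.244.231/32 (H5) depth=32
  del 213.233.244.231/32 (clear depth 32)
  + 54.254.248.55/32 (H5) depth=32
  Q 225.65.175.212: descend 11 ; hops seen [∅] ; pick no-route
  Q 44.59.197.27: descend 001 ; hops seen [∅] ; pick no-route
  + 54.240.0.0/12 (H3) depth=12
  + 54.254.240.0/20 (H0) depth=20
  Q 54.254.248.55: descend 00110110111111101111100000110111 ; hops seen [H3,H0,H5] ; pick H5
  Q 54.240.52.235: descend 001101101111 ; hops seen [H3] ; pick H3
  + 213.233.0.0/16 (H5) depth=16
  Q 54.247.152.109: descend 001101101111 ; hops seen [H3] ; pick H3
  Q 54.254.248.55: descend 00110110111111101111100000110111 ; hops seen [H3,H0,H5] ; pick H5
  + 213.233.244.231/32 (H3) depth=32
  Q 54.254.248.55: descend 00110110111111101111100000110111 ; hops seen [H3,H0,H5] ; pick H5
  + 213.233.244.224/28 (H2) depth=28
  del 213.233.244.224/28 (clear depth 28)
  + 54.254.240.0/20 (H4) depth=20
  Q 54.254.240.0: descend 00110110111111101111 ; hops seen [H3,H4] ; pick H4

== LOOKUPS ==
["no-route","no-route","H5","H3","H3","H5","H5","H4"]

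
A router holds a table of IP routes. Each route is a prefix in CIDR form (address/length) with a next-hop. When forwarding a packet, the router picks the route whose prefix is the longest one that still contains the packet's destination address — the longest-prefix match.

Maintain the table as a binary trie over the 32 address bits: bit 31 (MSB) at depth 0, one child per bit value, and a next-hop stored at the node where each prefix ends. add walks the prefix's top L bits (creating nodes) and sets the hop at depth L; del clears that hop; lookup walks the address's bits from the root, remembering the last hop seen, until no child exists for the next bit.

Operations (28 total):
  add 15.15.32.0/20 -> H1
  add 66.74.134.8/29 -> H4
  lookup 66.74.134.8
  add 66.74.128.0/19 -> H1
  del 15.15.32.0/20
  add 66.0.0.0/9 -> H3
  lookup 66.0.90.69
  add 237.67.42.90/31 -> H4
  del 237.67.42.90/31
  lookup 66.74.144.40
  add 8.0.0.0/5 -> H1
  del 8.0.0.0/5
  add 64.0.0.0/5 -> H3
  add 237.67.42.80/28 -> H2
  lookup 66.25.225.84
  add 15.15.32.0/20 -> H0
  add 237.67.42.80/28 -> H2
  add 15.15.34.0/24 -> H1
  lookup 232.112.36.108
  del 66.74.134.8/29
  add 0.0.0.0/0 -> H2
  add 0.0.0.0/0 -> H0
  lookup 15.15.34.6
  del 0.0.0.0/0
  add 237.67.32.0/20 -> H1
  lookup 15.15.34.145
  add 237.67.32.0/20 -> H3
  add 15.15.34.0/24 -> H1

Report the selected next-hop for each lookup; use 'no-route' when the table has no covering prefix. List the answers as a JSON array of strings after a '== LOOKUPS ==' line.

Process each operation:
  + 15.15.32.0/20 (H1) depth=20
  + 66.74.134.8/29 (H4) depth=29
  lookup 66.74.134.8: bits 01000010010010101000011000001 walk d0:-→d1:-→d2:-→d3:-→d4:-→d5:-→d6:-→d7:-→d8:-→d9:-→d10:-→d11:-→d12:-→d13:-→d14:-→d15:-→d16:-→d17:-→d18:-→d19:-→d20:-→d21:-→d22:-→d23:-→d24:-→d25:-→d26:-→d27:-→d28:-→d29:H4 -> H4
  + 66.74.128.0/19 (H1) depth=19
  - 15.15.32.0/20 clear@20
  + 66.0.0.0/9 (H3) depth=9
  lookup 66.0.90.69: bits 010000100 walk d0:-→d1:-→d2:-→d3:-→d4:-→d5:-→d6:-→d7:-→d8:-→d9:H3 -> H3
  + 237.67.42.90/31 (H4) depth=31
  - 237.67.42.90/31 clear@31
  lookup 66.74.144.40: bits 0100001001001010100 walk d0:-→d1:-→d2:-→d3:-→d4:-→d5:-→d6:-→d7:-→d8:-→d9:H3→d10:-→d11:-→d12:-→d13:-→d14:-→d15:-→d16:-→d17:-→d18:-→d19:H1 -> H1
  + 8.0.0.0/5 (H1) depth=5
  - 8.0.0.0/5 clear@5
  + 64.0.0.0/5 (H3) depth=5
  + 237.67.42.80/28 (H2) depth=28
  lookup 66.25.225.84: bits 010000100 walk d0:-→d1:-→d2:-→d3:-→d4:-→d5:H3→d6:-→d7:-→d8:-→d9:H3 -> H3
  + 15.15.32.0/20 (H0) depth=20
  + 237.67.42.80/28 (H2) depth=28
  + 15.15.34.0/24 (H1) depth=24
  lookup 232.112.36.108: bits 11101 walk d0:-→d1:-→d2:-→d3:-→d4:-→d5:- -> no-route
  - 66.74.134.8/29 clear@29
  + 0.0.0.0/0 (H2) depth=0
  + 0.0.0.0/0 (H0) depth=0
  lookup 15.15.34.6: bits 000011110000111100100010 walk d0:H0→d1:-→d2:-→d3:-→d4:-→d5:-→d6:-→d7:-→d8:-→d9:-→d10:-→d11:-→d12:-→d13:-→d14:-→d15:-→d16:-→d17:-→d18:-→d19:-→d20:H0→d21:-→d22:-→d23:-→d24:H1 -> H1
  - 0.0.0.0/0 clear@0
  + 237.67.32.0/20 (H1) depth=20
  lookup 15.15.34.145: bits 000011110000111100100010 walk d0:-→d1:-→d2:-→d3:-→d4:-→d5:-→d6:-→d7:-→d8:-→d9:-→d10:-→d11:-→d12:-→d13:-→d14:-→d15:-→d16:-→d17:-→d18:-→d19:-→d20:H0→d21:-→d22:-→d23:-→d24:H1 -> H1
  + 237.67.32.0/20 (H3) depth=20
  + 15.15.34.0/24 (H1) depth=24

== LOOKUPS ==
["H4","H3","H1","H3","no-route","H1","H1"]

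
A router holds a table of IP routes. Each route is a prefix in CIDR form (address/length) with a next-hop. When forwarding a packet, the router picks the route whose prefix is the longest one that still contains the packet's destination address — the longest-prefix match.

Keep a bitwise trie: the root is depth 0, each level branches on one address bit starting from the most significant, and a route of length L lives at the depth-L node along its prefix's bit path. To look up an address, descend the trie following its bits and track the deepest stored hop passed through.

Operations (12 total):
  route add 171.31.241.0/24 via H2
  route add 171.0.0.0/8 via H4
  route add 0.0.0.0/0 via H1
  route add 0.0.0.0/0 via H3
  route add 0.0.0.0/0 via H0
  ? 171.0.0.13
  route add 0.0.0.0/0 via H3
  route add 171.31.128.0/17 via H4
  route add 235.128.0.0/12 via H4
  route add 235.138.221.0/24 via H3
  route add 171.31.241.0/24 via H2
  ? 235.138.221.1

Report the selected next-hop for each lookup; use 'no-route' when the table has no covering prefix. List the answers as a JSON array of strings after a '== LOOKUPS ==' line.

Process each operation:
  + 171.31.241.0/24 (H2) depth=24
  + 171.0.0.0/8 (H4) depth=8
  + 0.0.0.0/0 (H1) depth=0
  + 0.0.0.0/0 (H3) depth=0
  + 0.0.0.0/0 (H0) depth=0
  ? 171.0.0.13  path d0:H0→d1:-→d2:-→d3:-→d4:-→d5:-→d6:-→d7:-→d8:H4→d9:-→d10:-→d11:-  best=H4
  + 0.0.0.0/0 (H3) depth=0
  + 171.31.128.0/17 (H4) depth=17
  + 235.128.0.0/12 (H4) depth=12
  + 235.138.221.0/24 (H3) depth=24
  + 171.31.241.0/24 (H2) depth=24
  ? 235.138.221.1  path d0:H3→d1:-→d2:-→d3:-→d4:-→d5:-→d6:-→d7:-→d8:-→d9:-→d10:-→d11:-→d12:H4→d13:-→d14:-→d15:-→d16:-→d17:-→d18:-→d19:-→d20:-→d21:-→d22:-→d23:-→d24:H3  best=H3

== LOOKUPS ==
["H4","H3"]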